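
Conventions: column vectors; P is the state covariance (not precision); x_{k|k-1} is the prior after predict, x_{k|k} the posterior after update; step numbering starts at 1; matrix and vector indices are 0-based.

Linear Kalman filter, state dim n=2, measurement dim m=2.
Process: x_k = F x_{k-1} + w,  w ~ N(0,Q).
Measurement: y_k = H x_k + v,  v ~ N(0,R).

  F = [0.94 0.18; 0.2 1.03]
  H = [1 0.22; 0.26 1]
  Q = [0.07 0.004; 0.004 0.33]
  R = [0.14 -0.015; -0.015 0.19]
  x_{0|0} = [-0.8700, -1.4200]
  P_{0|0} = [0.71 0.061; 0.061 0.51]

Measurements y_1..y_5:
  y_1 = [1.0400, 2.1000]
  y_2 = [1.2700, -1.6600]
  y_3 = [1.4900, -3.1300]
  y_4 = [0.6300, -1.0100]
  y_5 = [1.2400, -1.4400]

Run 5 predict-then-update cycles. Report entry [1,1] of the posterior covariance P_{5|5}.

P_post[1,1] = 0.1360

step 1: x^-=[-1.0734, -1.6366]  P^-=[0.7345 0.2933; 0.2933 0.9246]  S=[1.0483 0.6895; 0.6895 1.3168]  K=[0.7936 -0.0478; -0.0398 0.7809]  nu=[2.4735, 4.0157]  x^+=[0.6978, 1.4009]  P^+=[0.1235 -0.0531; -0.0531 0.1628]
step 2: x^-=[0.9081, 1.5825]  P^-=[0.1664 0.0041; 0.0041 0.4858]  S=[0.3317 0.1395; 0.1395 0.6891]  K=[0.5197 -0.0365; 0.0410 0.6981]  nu=[0.0138, -3.4786]  x^+=[1.0421, -0.8455]  P^+=[0.0812 -0.0358; -0.0358 0.1413]
step 3: x^-=[0.8274, -0.6624]  P^-=[0.1342 0.0095; 0.0095 0.4684]  S=[0.3010 0.1330; 0.1330 0.6724]  K=[0.4641 -0.0258; 0.0707 0.6863]  nu=[0.8084, -2.6827]  x^+=[1.2717, -2.4464]  P^+=[0.0721 -0.0306; -0.0306 0.1373]
step 4: x^-=[0.7550, -2.2655]  P^-=[0.1278 0.0123; 0.0123 0.4659]  S=[0.2957 0.1337; 0.1337 0.6710]  K=[0.4512 -0.0221; 0.0791 0.6834]  nu=[0.3734, 1.0592]  x^+=[0.9001, -1.5121]  P^+=[0.0699 -0.0291; -0.0291 0.1362]
step 5: x^-=[0.5739, -1.3774]  P^-=[0.1263 0.0131; 0.0131 0.4653]  S=[0.2946 0.1341; 0.1341 0.6707]  K=[0.4482 -0.0211; 0.0813 0.6826]  nu=[0.9691, -0.2118]  x^+=[1.0127, -1.4432]  P^+=[0.0694 -0.0288; -0.0288 0.1360]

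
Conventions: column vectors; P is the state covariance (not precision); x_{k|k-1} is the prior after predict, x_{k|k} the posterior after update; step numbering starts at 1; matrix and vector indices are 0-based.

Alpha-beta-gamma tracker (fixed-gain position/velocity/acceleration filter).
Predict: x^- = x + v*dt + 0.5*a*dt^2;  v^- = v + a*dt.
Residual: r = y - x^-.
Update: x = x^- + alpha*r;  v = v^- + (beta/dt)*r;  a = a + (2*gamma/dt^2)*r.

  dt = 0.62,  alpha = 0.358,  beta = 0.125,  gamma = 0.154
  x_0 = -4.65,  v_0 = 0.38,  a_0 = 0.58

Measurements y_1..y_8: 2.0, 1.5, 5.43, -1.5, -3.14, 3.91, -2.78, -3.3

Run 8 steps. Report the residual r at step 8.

step 1: x_pred=-4.3029  r=6.3029  x^+=-2.0465  v^+=2.0104  a^+=5.6302
step 2: x_pred=0.2821  r=1.2179  x^+=0.7181  v^+=5.7466  a^+=6.6061
step 3: x_pred=5.5507  r=-0.1207  x^+=5.5075  v^+=9.8181  a^+=6.5094
step 4: x_pred=12.8458  r=-14.3458  x^+=7.7100  v^+=10.9616  a^+=-4.9852
step 5: x_pred=13.5480  r=-16.6880  x^+=7.5737  v^+=4.5063  a^+=-18.3564
step 6: x_pred=6.8395  r=-2.9295  x^+=5.7907  v^+=-7.4653  a^+=-20.7037
step 7: x_pred=-2.8170  r=0.0370  x^+=-2.8038  v^+=-20.2942  a^+=-20.6740
step 8: x_pred=-19.3597  r=16.0597  x^+=-13.6103  v^+=-29.8742  a^+=-7.8062

resid = 16.0597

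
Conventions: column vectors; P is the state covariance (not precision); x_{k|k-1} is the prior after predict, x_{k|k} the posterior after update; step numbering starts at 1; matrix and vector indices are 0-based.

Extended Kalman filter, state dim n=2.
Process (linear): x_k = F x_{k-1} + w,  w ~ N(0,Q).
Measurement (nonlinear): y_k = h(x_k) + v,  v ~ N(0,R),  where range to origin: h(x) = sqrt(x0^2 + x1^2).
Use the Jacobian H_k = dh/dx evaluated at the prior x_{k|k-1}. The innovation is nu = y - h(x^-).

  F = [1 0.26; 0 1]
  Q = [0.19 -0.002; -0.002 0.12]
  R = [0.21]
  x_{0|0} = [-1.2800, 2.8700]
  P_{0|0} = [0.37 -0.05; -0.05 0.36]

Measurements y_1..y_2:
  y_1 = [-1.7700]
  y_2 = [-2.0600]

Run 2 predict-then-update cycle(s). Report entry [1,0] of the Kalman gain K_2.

step 1: x^-=[-0.5338, 2.8700]  P^-=[0.5583 0.0416; 0.0416 0.4800]  H_jac=[-0.1829 0.9831]  S=[0.6777]  K=[-0.0903; 0.6851]  nu=[-4.6892]  x^+=[-0.1103, -0.3428]  P^+=[0.5528 0.0835; 0.0835 0.1619]
step 2: x^-=[-0.1995, -0.3428]  P^-=[0.7972 0.1236; 0.1236 0.2819]  H_jac=[-0.5029 -0.8643]  S=[0.7297]  K=[-0.6959; -0.4191]  nu=[-2.4566]  x^+=[1.5100, 0.6868]  P^+=[0.4439 -0.0892; -0.0892 0.1537]

K[1,0] = -0.4191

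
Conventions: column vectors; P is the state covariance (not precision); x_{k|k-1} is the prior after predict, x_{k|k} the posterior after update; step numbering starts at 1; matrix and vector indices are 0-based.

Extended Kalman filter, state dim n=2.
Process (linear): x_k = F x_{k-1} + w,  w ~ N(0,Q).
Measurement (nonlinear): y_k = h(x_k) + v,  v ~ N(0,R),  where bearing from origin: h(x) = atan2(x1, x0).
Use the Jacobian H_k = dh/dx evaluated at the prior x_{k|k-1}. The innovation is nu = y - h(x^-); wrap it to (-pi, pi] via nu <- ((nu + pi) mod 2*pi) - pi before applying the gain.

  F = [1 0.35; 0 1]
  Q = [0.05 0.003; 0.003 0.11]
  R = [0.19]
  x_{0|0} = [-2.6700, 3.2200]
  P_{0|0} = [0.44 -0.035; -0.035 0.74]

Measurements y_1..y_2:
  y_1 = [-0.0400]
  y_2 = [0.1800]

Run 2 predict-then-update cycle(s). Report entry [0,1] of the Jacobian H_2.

H_jac[0,1] = 0.0628

step 1: x^-=[-1.5430, 3.2200]  P^-=[0.5562 0.2270; 0.2270 0.8500]  H_jac=[-0.2526 -0.1210]  S=[0.2518]  K=[-0.6669; -0.6362]  nu=[-2.0577]  x^+=[-0.1707, 4.5291]  P^+=[0.4441 0.1202; 0.1202 0.7481]
step 2: x^-=[1.4145, 4.5291]  P^-=[0.6699 0.3850; 0.3850 0.8581]  H_jac=[-0.2012 0.0628]  S=[0.2108]  K=[-0.5246; -0.1117]  nu=[-1.0881]  x^+=[1.9854, 4.6506]  P^+=[0.6119 0.3726; 0.3726 0.8554]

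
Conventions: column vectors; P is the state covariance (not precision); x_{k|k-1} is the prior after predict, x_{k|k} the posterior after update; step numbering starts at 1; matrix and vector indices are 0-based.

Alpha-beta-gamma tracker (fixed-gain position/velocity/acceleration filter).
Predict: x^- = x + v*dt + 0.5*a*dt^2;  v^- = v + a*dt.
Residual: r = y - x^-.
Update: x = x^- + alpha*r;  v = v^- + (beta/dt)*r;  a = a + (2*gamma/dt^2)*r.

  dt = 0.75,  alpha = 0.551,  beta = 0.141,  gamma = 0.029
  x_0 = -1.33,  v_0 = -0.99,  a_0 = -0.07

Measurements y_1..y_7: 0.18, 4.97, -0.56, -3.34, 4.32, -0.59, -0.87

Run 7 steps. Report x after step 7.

step 1: x_pred=-2.0922  r=2.2722  x^+=-0.8402  v^+=-0.6153  a^+=0.1643
step 2: x_pred=-1.2555  r=6.2255  x^+=2.1747  v^+=0.6783  a^+=0.8062
step 3: x_pred=2.9102  r=-3.4702  x^+=0.9981  v^+=0.6305  a^+=0.4484
step 4: x_pred=1.5971  r=-4.9371  x^+=-1.1232  v^+=0.0386  a^+=-0.0607
step 5: x_pred=-1.1113  r=5.4313  x^+=1.8813  v^+=1.0142  a^+=0.4993
step 6: x_pred=2.7824  r=-3.3724  x^+=0.9242  v^+=0.7547  a^+=0.1516
step 7: x_pred=1.5329  r=-2.4029  x^+=0.2089  v^+=0.4167  a^+=-0.0962

x_post = 0.2089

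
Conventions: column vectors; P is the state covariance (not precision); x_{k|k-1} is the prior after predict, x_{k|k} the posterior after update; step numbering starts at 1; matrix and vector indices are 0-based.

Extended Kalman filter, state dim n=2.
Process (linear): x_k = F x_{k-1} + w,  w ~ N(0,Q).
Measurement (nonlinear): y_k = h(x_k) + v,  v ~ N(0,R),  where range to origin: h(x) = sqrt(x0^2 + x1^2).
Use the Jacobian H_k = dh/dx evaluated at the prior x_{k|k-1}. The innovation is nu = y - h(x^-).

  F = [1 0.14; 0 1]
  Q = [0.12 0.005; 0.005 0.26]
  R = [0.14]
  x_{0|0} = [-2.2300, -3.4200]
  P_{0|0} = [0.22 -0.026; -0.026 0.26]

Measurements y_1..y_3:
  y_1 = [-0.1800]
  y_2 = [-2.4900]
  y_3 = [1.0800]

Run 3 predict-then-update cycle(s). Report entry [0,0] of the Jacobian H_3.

H_jac[0,0] = 0.9994

step 1: x^-=[-2.7088, -3.4200]  P^-=[0.3378 0.0154; 0.0154 0.5200]  H_jac=[-0.6209 -0.7839]  S=[0.6048]  K=[-0.3668; -0.6898]  nu=[-4.5428]  x^+=[-1.0426, -0.2862]  P^+=[0.2565 -0.1376; -0.1376 0.2322]
step 2: x^-=[-1.0826, -0.2862]  P^-=[0.3425 -0.1001; -0.1001 0.4922]  H_jac=[-0.9668 -0.2556]  S=[0.4428]  K=[-0.6900; -0.0655]  nu=[-3.6098]  x^+=[1.4081, -0.0498]  P^+=[0.1317 -0.1201; -0.1201 0.4903]
step 3: x^-=[1.4012, -0.0498]  P^-=[0.2276 -0.0465; -0.0465 0.7503]  H_jac=[0.9994 -0.0355]  S=[0.3716]  K=[0.6167; -0.1967]  nu=[-0.3220]  x^+=[1.2026, 0.0136]  P^+=[0.0863 -0.0014; -0.0014 0.7359]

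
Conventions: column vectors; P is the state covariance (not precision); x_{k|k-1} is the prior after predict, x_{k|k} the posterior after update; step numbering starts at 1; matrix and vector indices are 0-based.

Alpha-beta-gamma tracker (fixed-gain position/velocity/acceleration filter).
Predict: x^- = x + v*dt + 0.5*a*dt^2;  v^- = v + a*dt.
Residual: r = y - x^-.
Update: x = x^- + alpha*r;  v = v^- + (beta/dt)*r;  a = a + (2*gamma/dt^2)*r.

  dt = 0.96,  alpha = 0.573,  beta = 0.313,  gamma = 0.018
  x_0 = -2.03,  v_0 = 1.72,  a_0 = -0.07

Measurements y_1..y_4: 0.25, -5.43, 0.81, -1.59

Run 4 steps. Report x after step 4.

step 1: x_pred=-0.4111  r=0.6611  x^+=-0.0323  v^+=1.8683  a^+=-0.0442
step 2: x_pred=1.7410  r=-7.1710  x^+=-2.3680  v^+=-0.5121  a^+=-0.3243
step 3: x_pred=-3.0091  r=3.8191  x^+=-0.8207  v^+=0.4217  a^+=-0.1751
step 4: x_pred=-0.4966  r=-1.0934  x^+=-1.1231  v^+=-0.1029  a^+=-0.2178

x_post = -1.1231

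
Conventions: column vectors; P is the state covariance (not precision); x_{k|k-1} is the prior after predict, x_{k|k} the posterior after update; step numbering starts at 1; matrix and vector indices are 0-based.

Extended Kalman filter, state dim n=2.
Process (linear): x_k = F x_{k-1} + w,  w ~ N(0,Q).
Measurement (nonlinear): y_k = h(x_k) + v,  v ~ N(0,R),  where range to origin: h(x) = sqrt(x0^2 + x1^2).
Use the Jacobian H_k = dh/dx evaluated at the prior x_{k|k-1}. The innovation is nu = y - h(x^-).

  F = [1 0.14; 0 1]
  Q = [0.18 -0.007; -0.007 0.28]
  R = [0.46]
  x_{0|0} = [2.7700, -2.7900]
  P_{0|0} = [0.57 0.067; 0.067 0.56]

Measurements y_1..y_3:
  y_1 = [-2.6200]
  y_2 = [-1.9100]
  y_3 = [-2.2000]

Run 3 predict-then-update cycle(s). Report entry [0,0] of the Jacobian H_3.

step 1: x^-=[2.3794, -2.7900]  P^-=[0.7797 0.1384; 0.1384 0.8400]  H_jac=[0.6489 -0.7609]  S=[1.1380]  K=[0.3521; -0.4827]  nu=[-6.2868]  x^+=[0.1659, 0.2448]  P^+=[0.6387 0.3318; 0.3318 0.5748]
step 2: x^-=[0.2001, 0.2448]  P^-=[0.9228 0.4053; 0.4053 0.8548]  H_jac=[0.6329 0.7742]  S=[1.7393]  K=[0.5162; 0.5280]  nu=[-2.2262]  x^+=[-0.9491, -0.9306]  P^+=[0.4593 -0.0688; -0.0688 0.3699]
step 3: x^-=[-1.0794, -0.9306]  P^-=[0.6273 -0.0240; -0.0240 0.6499]  H_jac=[-0.7574 -0.6530]  S=[1.0732]  K=[-0.4281; -0.3785]  nu=[-3.6252]  x^+=[0.4726, 0.4415]  P^+=[0.4306 -0.1979; -0.1979 0.4962]

H_jac[0,0] = -0.7574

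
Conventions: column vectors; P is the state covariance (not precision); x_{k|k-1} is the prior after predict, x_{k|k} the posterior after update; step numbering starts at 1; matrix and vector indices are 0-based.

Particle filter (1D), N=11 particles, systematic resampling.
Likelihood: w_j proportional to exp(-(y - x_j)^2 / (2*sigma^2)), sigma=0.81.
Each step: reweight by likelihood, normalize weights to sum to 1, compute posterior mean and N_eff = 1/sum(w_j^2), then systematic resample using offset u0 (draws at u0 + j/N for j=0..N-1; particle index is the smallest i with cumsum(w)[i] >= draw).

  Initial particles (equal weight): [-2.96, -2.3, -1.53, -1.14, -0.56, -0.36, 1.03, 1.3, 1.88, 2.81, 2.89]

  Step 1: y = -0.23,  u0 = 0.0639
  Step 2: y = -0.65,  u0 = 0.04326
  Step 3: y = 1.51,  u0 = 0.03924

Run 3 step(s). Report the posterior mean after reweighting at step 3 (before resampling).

step 1: w=[0.0010, 0.0117, 0.0847, 0.1633, 0.2825, 0.3030, 0.0915, 0.0516, 0.0103, 0.0003, 0.0002]  mean=-0.4310  Neff=4.6149  idx=[2, 3, 3, 4, 4, 4, 5, 5, 5, 6, 7]
step 2: w=[0.0677, 0.1017, 0.1017, 0.1214, 0.1214, 0.1214, 0.1146, 0.1146, 0.1146, 0.0142, 0.0067]  mean=-0.6398  Neff=9.1645  idx=[0, 1, 2, 3, 4, 4, 5, 6, 7, 7, 8]
step 3: w=[0.0020, 0.0107, 0.0107, 0.0865, 0.0865, 0.0865, 0.0865, 0.1577, 0.1577, 0.1577, 0.1577]  mean=-0.4482  Neff=7.7177  idx=[3, 4, 5, 6, 7, 7, 8, 8, 9, 10, 10]

post_mean = -0.4482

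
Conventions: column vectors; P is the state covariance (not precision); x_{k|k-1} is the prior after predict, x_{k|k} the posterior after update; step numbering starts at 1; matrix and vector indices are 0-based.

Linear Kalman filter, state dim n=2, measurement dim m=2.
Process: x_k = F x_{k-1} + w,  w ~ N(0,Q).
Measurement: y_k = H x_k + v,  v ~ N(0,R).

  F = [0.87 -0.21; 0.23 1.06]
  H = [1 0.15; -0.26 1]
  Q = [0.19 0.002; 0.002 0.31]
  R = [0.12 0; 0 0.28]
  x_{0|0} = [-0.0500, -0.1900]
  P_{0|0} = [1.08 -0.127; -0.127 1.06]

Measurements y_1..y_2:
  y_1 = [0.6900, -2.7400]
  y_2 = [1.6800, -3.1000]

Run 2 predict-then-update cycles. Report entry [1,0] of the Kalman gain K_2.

step 1: x^-=[-0.0036, -0.2129]  P^-=[1.1006 -0.1288; -0.1288 1.4962]  S=[1.2156 -0.1855; -0.1855 1.9176]  K=[0.8693 -0.1323; 0.2034 0.8174]  nu=[0.7255, -2.5280]  x^+=[0.9616, -2.1317]  P^+=[0.1057 -0.0096; -0.0096 0.2264]
step 2: x^-=[1.2842, -2.0385]  P^-=[0.2835 -0.0356; -0.0356 0.5653]  S=[0.4056 -0.0231; -0.0231 0.8830]  K=[0.6799 -0.1060; 0.1587 0.6549]  nu=[0.7015, -0.7276]  x^+=[1.8383, -2.4037]  P^+=[0.0828 -0.0081; -0.0081 0.1812]

K[1,0] = 0.1587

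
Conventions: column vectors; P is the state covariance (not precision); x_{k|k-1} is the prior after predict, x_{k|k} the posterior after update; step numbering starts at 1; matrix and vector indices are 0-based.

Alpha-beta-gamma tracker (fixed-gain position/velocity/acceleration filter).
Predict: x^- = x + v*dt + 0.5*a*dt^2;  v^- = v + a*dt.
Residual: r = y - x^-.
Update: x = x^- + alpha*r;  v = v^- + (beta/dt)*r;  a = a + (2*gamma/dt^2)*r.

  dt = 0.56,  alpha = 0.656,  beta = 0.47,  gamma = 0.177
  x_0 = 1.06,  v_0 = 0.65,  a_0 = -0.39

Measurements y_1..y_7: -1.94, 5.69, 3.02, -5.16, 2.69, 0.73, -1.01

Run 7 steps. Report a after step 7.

step 1: x_pred=1.3628  r=-3.3028  x^+=-0.8038  v^+=-2.3404  a^+=-4.1183
step 2: x_pred=-2.7602  r=8.4502  x^+=2.7831  v^+=2.4454  a^+=5.4205
step 3: x_pred=5.0025  r=-1.9825  x^+=3.7020  v^+=3.8170  a^+=3.1826
step 4: x_pred=6.3385  r=-11.4985  x^+=-1.2045  v^+=-4.0513  a^+=-9.7973
step 5: x_pred=-5.0094  r=7.6994  x^+=0.0414  v^+=-3.0757  a^+=-1.1060
step 6: x_pred=-1.8544  r=2.5844  x^+=-0.1590  v^+=-1.5260  a^+=1.8114
step 7: x_pred=-0.7296  r=-0.2804  x^+=-0.9135  v^+=-0.7470  a^+=1.4949

a_post = 1.4949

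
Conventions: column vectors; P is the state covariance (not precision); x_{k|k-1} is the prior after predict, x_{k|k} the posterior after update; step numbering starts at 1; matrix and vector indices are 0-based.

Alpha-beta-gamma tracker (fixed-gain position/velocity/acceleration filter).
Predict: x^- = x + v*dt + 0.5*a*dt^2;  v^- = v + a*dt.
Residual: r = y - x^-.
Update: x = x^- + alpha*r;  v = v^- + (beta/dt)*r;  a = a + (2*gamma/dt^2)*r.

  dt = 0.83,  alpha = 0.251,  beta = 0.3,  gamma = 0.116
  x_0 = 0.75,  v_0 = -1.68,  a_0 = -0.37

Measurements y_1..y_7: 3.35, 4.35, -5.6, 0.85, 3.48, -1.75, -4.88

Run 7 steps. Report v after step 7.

step 1: x_pred=-0.7718  r=4.1218  x^+=0.2627  v^+=-0.4973  a^+=1.0181
step 2: x_pred=0.2007  r=4.1493  x^+=1.2422  v^+=1.8475  a^+=2.4155
step 3: x_pred=3.6076  r=-9.2076  x^+=1.2965  v^+=0.5243  a^+=-0.6854
step 4: x_pred=1.4956  r=-0.6456  x^+=1.3335  v^+=-0.2779  a^+=-0.9028
step 5: x_pred=0.7919  r=2.6881  x^+=1.4666  v^+=-0.0556  a^+=0.0025
step 6: x_pred=1.4213  r=-3.1713  x^+=0.6253  v^+=-1.1998  a^+=-1.0655
step 7: x_pred=-0.7375  r=-4.1425  x^+=-1.7773  v^+=-3.5815  a^+=-2.4606

v_post = -3.5815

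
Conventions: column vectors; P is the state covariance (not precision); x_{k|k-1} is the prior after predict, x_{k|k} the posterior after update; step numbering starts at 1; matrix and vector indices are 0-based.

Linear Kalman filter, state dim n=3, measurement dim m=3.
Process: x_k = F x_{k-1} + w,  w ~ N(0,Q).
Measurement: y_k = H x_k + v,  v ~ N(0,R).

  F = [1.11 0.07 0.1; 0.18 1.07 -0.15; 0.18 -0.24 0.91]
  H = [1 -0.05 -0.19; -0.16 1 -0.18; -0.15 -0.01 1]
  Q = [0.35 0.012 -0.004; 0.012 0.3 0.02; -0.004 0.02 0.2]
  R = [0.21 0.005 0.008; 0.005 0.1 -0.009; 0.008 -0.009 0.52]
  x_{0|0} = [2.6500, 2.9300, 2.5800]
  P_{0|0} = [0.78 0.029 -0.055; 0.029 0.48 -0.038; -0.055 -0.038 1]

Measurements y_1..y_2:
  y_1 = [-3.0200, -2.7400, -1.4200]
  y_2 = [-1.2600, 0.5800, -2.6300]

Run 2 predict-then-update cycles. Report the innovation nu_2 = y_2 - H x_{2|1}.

step 1: x^-=[3.4046, 3.2251, 2.1216]  P^-=[1.3152 0.2281 0.1694; 0.2281 0.9237 -0.2561; 0.1694 -0.2561 1.0771]  S=[1.4743 0.0362 -0.2075; 0.0362 1.1212 -0.4934; -0.2075 -0.4934 1.5818]  K=[0.8760 0.0029 0.0968; 0.1494 0.8727 0.1025; 0.0771 -0.1509 0.6295]  nu=[-5.8602, -5.0385, -2.9987]  x^+=[-2.0339, -2.3548, 0.5425]  P^+=[0.2042 0.0524 0.0884; 0.0524 0.1055 0.0555; 0.0884 0.0555 0.3432]
step 2: x^-=[-2.3682, -2.9671, 0.6927]  P^-=[0.6341 0.1107 0.1461; 0.1107 0.4327 0.0287; 0.1461 0.0287 0.4970]  S=[0.7971 -0.0166 -0.0327; -0.0166 0.5277 -0.0947; -0.0327 -0.0947 0.9873]  K=[0.7570 0.0051 0.0761; 0.1251 0.7964 0.0884; 0.0811 -0.0714 0.4768]  nu=[1.0915, 3.2929, -3.7076]  x^+=[-1.8075, -0.5359, -1.2216]  P^+=[0.1756 0.0447 0.0724; 0.0447 0.0952 0.0475; 0.0724 0.0475 0.2606]

innov = [1.0915, 3.2929, -3.7076]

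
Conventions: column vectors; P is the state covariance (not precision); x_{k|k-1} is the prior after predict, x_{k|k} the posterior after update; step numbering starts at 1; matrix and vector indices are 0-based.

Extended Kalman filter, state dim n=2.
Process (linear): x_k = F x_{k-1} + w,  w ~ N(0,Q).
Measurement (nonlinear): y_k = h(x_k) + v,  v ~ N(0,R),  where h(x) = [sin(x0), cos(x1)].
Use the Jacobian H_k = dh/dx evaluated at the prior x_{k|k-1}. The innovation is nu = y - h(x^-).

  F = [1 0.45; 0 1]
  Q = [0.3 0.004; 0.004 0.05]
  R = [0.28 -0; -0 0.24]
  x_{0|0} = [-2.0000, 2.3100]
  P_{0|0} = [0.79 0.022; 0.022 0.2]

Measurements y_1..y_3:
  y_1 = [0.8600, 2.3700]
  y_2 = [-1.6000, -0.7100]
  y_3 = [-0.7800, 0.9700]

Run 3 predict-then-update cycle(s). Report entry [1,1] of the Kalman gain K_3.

K[1,1] = -0.4134

step 1: x^-=[-0.9605, 2.3100]  P^-=[1.1503 0.1160; 0.1160 0.2500]  H_jac=[0.5731 0.0000; 0.0000 -0.7390]  S=[0.6578 -0.0491; -0.0491 0.3765]  K=[0.9949 -0.0979; 0.0651 -0.4822]  nu=[1.6795, 3.0437]  x^+=[0.4125, 0.9516]  P^+=[0.4861 0.0318; 0.0318 0.1566]
step 2: x^-=[0.8407, 0.9516]  P^-=[0.8464 0.1062; 0.1062 0.2066]  H_jac=[0.6669 0.0000; 0.0000 -0.8144]  S=[0.6564 -0.0577; -0.0577 0.3770]  K=[0.8511 -0.0992; 0.0697 -0.4356]  nu=[-2.3451, -1.2903]  x^+=[-1.0273, 1.3504]  P^+=[0.3573 0.0292; 0.0292 0.1284]
step 3: x^-=[-0.4196, 1.3504]  P^-=[0.7097 0.0910; 0.0910 0.1784]  H_jac=[0.9132 0.0000; 0.0000 -0.9758]  S=[0.8719 -0.0811; -0.0811 0.4098]  K=[0.7367 -0.0709; 0.0569 -0.4134]  nu=[-0.3726, 0.7514]  x^+=[-0.7474, 1.0185]  P^+=[0.2259 0.0174; 0.0174 0.1017]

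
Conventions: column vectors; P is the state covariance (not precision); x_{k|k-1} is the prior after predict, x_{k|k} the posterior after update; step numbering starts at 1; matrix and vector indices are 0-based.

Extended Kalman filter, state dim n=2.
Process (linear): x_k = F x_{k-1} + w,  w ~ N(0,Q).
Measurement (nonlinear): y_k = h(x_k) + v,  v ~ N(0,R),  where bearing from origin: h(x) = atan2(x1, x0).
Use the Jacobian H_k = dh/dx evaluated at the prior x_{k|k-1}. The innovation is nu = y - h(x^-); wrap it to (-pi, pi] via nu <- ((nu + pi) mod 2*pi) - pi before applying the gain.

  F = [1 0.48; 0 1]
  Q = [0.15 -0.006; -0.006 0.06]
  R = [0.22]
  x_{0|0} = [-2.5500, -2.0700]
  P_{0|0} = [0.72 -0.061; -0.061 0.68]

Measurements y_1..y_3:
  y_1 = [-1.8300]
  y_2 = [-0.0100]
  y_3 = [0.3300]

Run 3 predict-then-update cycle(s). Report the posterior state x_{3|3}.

x_post = [-4.8937, -3.6266]

step 1: x^-=[-3.5436, -2.0700]  P^-=[0.9681 0.2594; 0.2594 0.7400]  H_jac=[0.1229 -0.2104]  S=[0.2540]  K=[0.2536; -0.4875]  nu=[0.7829]  x^+=[-3.3450, -2.4517]  P^+=[0.9518 0.2908; 0.2908 0.6796]
step 2: x^-=[-4.5219, -2.4517]  P^-=[1.5375 0.6110; 0.6110 0.7396]  H_jac=[0.0927 -0.1709]  S=[0.2355]  K=[0.1616; -0.2964]  nu=[2.6348]  x^+=[-4.0961, -3.2326]  P^+=[1.5314 0.6223; 0.6223 0.7190]
step 3: x^-=[-5.6478, -3.2326]  P^-=[2.4444 0.9614; 0.9614 0.7790]  H_jac=[0.0763 -0.1334]  S=[0.2285]  K=[0.2555; -0.1335]  nu=[2.9517]  x^+=[-4.8937, -3.6266]  P^+=[2.4295 0.9692; 0.9692 0.7749]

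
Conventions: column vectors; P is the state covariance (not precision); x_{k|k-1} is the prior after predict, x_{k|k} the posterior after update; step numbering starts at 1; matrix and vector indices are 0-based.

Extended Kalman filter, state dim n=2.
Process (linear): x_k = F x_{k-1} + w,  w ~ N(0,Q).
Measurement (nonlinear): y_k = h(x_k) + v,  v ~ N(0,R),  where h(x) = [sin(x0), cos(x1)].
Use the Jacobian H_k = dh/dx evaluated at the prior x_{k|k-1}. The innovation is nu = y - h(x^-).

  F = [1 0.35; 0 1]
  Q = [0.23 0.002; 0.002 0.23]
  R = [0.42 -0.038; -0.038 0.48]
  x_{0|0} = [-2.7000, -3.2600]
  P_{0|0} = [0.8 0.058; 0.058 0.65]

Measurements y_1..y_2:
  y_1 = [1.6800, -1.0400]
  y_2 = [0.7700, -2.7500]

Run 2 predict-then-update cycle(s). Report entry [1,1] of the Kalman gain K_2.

step 1: x^-=[-3.8410, -3.2600]  P^-=[1.1502 0.2875; 0.2875 0.8800]  H_jac=[-0.7652 0.0000; 0.0000 -0.1181]  S=[1.0935 -0.0120; -0.0120 0.4923]  K=[-0.8059 -0.0887; -0.2036 -0.2161]  nu=[1.0362, -0.0470]  x^+=[-4.6719, -3.4608]  P^+=[0.4379 0.1010; 0.1010 0.8127]
step 2: x^-=[-5.8832, -3.4608]  P^-=[0.8382 0.3875; 0.3875 1.0427]  H_jac=[0.9211 0.0000; 0.0000 -0.3138]  S=[1.1311 -0.1500; -0.1500 0.5827]  K=[0.6780 -0.0341; 0.2496 -0.4973]  nu=[0.3806, -1.8005]  x^+=[-5.5637, -2.4704]  P^+=[0.3106 0.1343; 0.1343 0.7910]

K[1,1] = -0.4973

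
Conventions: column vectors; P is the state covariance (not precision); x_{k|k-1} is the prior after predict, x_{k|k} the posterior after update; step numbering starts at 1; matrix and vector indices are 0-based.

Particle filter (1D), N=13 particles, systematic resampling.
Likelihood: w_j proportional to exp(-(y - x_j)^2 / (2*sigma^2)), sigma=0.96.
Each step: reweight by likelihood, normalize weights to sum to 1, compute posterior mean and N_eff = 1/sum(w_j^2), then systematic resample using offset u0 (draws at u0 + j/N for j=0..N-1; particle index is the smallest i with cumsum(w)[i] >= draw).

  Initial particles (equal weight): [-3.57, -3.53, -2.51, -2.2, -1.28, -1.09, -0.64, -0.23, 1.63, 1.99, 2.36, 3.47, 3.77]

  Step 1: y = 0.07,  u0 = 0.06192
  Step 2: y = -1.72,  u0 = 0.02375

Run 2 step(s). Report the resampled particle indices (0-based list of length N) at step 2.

resampled_idx = [0, 0, 1, 1, 2, 2, 3, 4, 5, 5, 6, 8, 9]

step 1: w=[0.0002, 0.0003, 0.0087, 0.0196, 0.1193, 0.1545, 0.2438, 0.3053, 0.0856, 0.0434, 0.0186, 0.0006, 0.0002]  mean=-0.3413  Neff=4.9815  idx=[4, 4, 5, 5, 6, 6, 6, 7, 7, 7, 7, 8, 10]
step 2: w=[0.1450, 0.1450, 0.1299, 0.1299, 0.0855, 0.0855, 0.0855, 0.0483, 0.0483, 0.0483, 0.0483, 0.0004, 0.0000]  mean=-0.8624  Neff=9.3388  idx=[0, 0, 1, 1, 2, 2, 3, 4, 5, 5, 6, 8, 9]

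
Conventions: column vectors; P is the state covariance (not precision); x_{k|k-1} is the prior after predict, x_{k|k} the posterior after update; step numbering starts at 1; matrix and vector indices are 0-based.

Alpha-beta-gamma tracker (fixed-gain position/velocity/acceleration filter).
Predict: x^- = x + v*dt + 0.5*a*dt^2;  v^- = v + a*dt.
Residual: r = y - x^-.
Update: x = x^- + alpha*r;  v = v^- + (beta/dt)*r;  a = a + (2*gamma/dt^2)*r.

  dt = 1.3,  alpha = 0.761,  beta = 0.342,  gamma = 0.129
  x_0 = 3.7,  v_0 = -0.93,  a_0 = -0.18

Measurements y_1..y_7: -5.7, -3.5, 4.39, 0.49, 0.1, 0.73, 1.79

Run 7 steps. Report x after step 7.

step 1: x_pred=2.3389  r=-8.0389  x^+=-3.7787  v^+=-3.2788  a^+=-1.4072
step 2: x_pred=-9.2303  r=5.7303  x^+=-4.8695  v^+=-3.6007  a^+=-0.5324
step 3: x_pred=-10.0004  r=14.3904  x^+=0.9507  v^+=-0.5071  a^+=1.6644
step 4: x_pred=1.6979  r=-1.2079  x^+=0.7787  v^+=1.3389  a^+=1.4800
step 5: x_pred=3.7699  r=-3.6699  x^+=0.9771  v^+=2.2975  a^+=0.9198
step 6: x_pred=4.7411  r=-4.0111  x^+=1.6886  v^+=2.4380  a^+=0.3075
step 7: x_pred=5.1178  r=-3.3278  x^+=2.5854  v^+=1.9622  a^+=-0.2006

x_post = 2.5854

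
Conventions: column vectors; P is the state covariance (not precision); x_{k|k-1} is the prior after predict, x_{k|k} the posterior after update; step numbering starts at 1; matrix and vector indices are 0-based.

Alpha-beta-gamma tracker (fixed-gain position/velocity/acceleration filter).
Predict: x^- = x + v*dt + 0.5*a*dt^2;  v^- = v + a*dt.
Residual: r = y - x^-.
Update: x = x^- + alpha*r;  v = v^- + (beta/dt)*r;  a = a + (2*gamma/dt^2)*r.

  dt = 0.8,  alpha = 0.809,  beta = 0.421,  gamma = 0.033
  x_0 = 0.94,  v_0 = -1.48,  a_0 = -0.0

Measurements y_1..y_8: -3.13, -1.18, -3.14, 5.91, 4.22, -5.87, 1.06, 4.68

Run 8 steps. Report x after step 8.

x_post = 3.7236

step 1: x_pred=-0.2440  r=-2.8860  x^+=-2.5788  v^+=-2.9988  a^+=-0.2976
step 2: x_pred=-5.0730  r=3.8930  x^+=-1.9236  v^+=-1.1882  a^+=0.1038
step 3: x_pred=-2.8409  r=-0.2991  x^+=-3.0829  v^+=-1.2625  a^+=0.0730
step 4: x_pred=-4.0695  r=9.9795  x^+=4.0039  v^+=4.0476  a^+=1.1021
step 5: x_pred=7.5947  r=-3.3747  x^+=4.8646  v^+=3.1534  a^+=0.7541
step 6: x_pred=7.6286  r=-13.4986  x^+=-3.2918  v^+=-3.3469  a^+=-0.6379
step 7: x_pred=-6.1735  r=7.2335  x^+=-0.3216  v^+=-0.0507  a^+=0.1080
step 8: x_pred=-0.3276  r=5.0076  x^+=3.7236  v^+=2.6710  a^+=0.6244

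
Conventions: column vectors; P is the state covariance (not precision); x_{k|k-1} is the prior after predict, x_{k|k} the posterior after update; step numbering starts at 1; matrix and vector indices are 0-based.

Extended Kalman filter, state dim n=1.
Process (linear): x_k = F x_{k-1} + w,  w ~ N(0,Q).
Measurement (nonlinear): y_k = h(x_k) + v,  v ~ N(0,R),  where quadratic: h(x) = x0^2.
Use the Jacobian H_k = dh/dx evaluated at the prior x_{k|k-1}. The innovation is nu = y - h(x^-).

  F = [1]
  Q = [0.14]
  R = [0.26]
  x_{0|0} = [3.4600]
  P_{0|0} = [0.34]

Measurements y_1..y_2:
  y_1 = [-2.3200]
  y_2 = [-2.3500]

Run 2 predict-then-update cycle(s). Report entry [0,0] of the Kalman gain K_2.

K[0,0] = 0.2885

step 1: x^-=[3.4600]  P^-=[0.4800]  H_jac=[6.9200]  S=[23.2455]  K=[0.1429]  nu=[-14.2916]  x^+=[1.4178]  P^+=[0.0054]
step 2: x^-=[1.4178]  P^-=[0.1454]  H_jac=[2.8357]  S=[1.4289]  K=[0.2885]  nu=[-4.3603]  x^+=[0.1600]  P^+=[0.0265]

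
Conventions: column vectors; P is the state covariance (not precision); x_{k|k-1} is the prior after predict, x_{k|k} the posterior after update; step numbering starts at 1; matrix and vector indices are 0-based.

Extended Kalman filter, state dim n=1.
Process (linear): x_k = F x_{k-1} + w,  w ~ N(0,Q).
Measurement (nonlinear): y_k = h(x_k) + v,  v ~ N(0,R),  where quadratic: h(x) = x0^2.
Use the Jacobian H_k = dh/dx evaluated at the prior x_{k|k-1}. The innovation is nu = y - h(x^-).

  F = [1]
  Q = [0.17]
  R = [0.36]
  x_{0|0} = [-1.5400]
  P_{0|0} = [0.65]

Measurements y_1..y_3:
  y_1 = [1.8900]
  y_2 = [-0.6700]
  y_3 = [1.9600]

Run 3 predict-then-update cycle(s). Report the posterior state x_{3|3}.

step 1: x^-=[-1.5400]  P^-=[0.8200]  H_jac=[-3.0800]  S=[8.1388]  K=[-0.3103]  nu=[-0.4816]  x^+=[-1.3906]  P^+=[0.0363]
step 2: x^-=[-1.3906]  P^-=[0.2063]  H_jac=[-2.7811]  S=[1.9554]  K=[-0.2934]  nu=[-2.6036]  x^+=[-0.6267]  P^+=[0.0380]
step 3: x^-=[-0.6267]  P^-=[0.2080]  H_jac=[-1.2534]  S=[0.6868]  K=[-0.3796]  nu=[1.5672]  x^+=[-1.2216]  P^+=[0.1090]

x_post = [-1.2216]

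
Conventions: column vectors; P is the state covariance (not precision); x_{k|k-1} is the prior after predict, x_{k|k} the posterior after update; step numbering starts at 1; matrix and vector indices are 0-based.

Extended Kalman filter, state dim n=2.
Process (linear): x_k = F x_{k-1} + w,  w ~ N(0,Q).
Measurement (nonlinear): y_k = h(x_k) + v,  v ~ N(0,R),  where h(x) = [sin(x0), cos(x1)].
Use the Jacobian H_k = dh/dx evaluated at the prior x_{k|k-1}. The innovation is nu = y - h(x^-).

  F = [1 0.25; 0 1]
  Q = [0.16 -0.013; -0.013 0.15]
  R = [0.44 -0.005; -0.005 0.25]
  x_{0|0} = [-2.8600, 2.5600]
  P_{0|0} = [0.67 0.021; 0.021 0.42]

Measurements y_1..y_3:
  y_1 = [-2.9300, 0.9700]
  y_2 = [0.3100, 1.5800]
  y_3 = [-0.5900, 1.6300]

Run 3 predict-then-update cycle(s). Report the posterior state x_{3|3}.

x_post = [-0.3427, 0.1152]

step 1: x^-=[-2.2200, 2.5600]  P^-=[0.8668 0.1130; 0.1130 0.5700]  H_jac=[-0.6046 0.0000; 0.0000 -0.5494]  S=[0.7568 0.0325; 0.0325 0.4220]  K=[-0.6884 -0.0940; -0.0586 -0.7375]  nu=[-2.1334, 1.8056]  x^+=[-0.9212, 1.3534]  P^+=[0.5002 0.0365; 0.0365 0.3351]
step 2: x^-=[-0.5829, 1.3534]  P^-=[0.6994 0.1073; 0.1073 0.4851]  H_jac=[0.8349 0.0000; 0.0000 -0.9765]  S=[0.9275 -0.0925; -0.0925 0.7125]  K=[0.6230 -0.0662; 0.0307 -0.6608]  nu=[0.8604, 1.3643]  x^+=[-0.1372, 0.4783]  P^+=[0.3287 0.0201; 0.0201 0.1693]
step 3: x^-=[-0.0176, 0.4783]  P^-=[0.5094 0.0495; 0.0495 0.3193]  H_jac=[0.9998 0.0000; 0.0000 -0.4603]  S=[0.9492 -0.0278; -0.0278 0.3176]  K=[0.5358 -0.0248; 0.0387 -0.4593]  nu=[-0.5724, 0.7422]  x^+=[-0.3427, 0.1152]  P^+=[0.2359 0.0193; 0.0193 0.2499]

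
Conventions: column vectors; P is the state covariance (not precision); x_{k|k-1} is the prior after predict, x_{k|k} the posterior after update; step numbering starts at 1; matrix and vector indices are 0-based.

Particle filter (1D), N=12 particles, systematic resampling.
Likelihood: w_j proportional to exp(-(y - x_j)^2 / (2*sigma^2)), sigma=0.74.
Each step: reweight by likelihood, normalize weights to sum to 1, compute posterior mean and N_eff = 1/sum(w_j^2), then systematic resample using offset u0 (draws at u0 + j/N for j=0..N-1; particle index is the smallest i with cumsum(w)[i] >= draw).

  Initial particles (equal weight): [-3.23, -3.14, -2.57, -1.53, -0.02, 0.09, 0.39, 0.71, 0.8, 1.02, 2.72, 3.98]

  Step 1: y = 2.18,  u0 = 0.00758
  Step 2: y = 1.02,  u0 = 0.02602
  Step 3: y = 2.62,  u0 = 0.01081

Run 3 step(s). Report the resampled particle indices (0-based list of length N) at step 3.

resampled_idx = [1, 4, 7, 8, 10, 11, 11, 11, 11, 11, 11, 11]

step 1: w=[0.0000, 0.0000, 0.0000, 0.0000, 0.0080, 0.0123, 0.0355, 0.0921, 0.1164, 0.1939, 0.5075, 0.0344]  mean=1.8883  Neff=3.1266  idx=[4, 7, 8, 8, 9, 9, 10, 10, 10, 10, 10, 10]
step 2: w=[0.0662, 0.1627, 0.1699, 0.1699, 0.1776, 0.1776, 0.0127, 0.0127, 0.0127, 0.0127, 0.0127, 0.0127]  mean=0.9554  Neff=6.5516  idx=[0, 1, 1, 2, 2, 3, 3, 4, 4, 5, 5, 7]
step 3: w=[0.0010, 0.0217, 0.0217, 0.0295, 0.0295, 0.0295, 0.0295, 0.0587, 0.0587, 0.0587, 0.0587, 0.6025]  mean=2.0036  Neff=2.6234  idx=[1, 4, 7, 8, 10, 11, 11, 11, 11, 11, 11, 11]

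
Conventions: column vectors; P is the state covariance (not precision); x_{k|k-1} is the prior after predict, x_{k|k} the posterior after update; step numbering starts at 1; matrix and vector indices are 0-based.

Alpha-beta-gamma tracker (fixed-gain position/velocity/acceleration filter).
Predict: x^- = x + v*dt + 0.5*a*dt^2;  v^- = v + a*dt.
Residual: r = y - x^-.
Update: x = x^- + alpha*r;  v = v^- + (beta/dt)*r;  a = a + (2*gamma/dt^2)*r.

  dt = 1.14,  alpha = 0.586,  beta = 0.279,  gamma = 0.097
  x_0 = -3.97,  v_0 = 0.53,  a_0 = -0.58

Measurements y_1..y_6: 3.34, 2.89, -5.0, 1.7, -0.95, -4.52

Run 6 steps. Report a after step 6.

step 1: x_pred=-3.7427  r=7.0827  x^+=0.4078  v^+=1.6022  a^+=0.4773
step 2: x_pred=2.5444  r=0.3456  x^+=2.7469  v^+=2.2309  a^+=0.5289
step 3: x_pred=5.6338  r=-10.6338  x^+=-0.5976  v^+=0.2313  a^+=-1.0585
step 4: x_pred=-1.0217  r=2.7217  x^+=0.5732  v^+=-0.3093  a^+=-0.6522
step 5: x_pred=-0.2032  r=-0.7468  x^+=-0.6408  v^+=-1.2356  a^+=-0.7637
step 6: x_pred=-2.5456  r=-1.9744  x^+=-3.7026  v^+=-2.5894  a^+=-1.0584

a_post = -1.0584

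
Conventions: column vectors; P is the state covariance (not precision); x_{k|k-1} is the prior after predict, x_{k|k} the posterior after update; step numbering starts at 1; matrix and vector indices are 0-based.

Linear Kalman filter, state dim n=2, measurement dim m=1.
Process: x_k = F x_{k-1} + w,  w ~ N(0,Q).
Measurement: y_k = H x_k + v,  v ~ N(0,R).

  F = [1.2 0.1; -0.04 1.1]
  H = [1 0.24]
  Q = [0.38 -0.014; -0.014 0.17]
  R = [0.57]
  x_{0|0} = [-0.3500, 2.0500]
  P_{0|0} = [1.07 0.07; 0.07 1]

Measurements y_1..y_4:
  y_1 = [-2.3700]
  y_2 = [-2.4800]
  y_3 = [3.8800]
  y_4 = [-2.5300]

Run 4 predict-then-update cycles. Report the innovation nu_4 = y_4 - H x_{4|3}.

innov = [-4.4989]

step 1: x^-=[-0.2150, 2.2690]  P^-=[1.9476 0.1368; 0.1368 1.3756]  S=[2.6625]  K=[0.7438; 0.1754]  nu=[-2.6996]  x^+=[-2.2230, 1.7956]  P^+=[0.4745 -0.2105; -0.2105 1.2937]
step 2: x^-=[-2.4880, 2.0641]  P^-=[1.0257 -0.1715; -0.1715 1.7546]  S=[1.6144]  K=[0.6098; 0.1546]  nu=[-0.4873]  x^+=[-2.7852, 1.9887]  P^+=[0.4253 -0.3237; -0.3237 1.7161]
step 3: x^-=[-3.1434, 2.2990]  P^-=[0.9319 -0.2717; -0.2717 2.2756]  S=[1.5026]  K=[0.5768; 0.1827]  nu=[6.4716]  x^+=[0.5895, 3.4812]  P^+=[0.4320 -0.4300; -0.4300 2.2255]
step 4: x^-=[1.0555, 3.8057]  P^-=[0.9211 -0.3558; -0.3558 2.9013]  S=[1.4874]  K=[0.5618; 0.2289]  nu=[-4.4989]  x^+=[-1.4722, 2.7758]  P^+=[0.4516 -0.5471; -0.5471 2.8234]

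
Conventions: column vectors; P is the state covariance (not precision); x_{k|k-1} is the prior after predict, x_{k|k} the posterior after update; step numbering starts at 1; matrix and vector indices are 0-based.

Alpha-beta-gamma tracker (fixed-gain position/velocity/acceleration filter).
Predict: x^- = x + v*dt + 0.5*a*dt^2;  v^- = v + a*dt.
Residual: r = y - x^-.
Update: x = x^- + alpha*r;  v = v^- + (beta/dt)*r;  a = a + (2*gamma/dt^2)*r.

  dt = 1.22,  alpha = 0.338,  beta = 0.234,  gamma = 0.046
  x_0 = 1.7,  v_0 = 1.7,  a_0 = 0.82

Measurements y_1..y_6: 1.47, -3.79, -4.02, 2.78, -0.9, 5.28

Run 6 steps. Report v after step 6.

step 1: x_pred=4.3842  r=-2.9142  x^+=3.3992  v^+=2.1414  a^+=0.6399
step 2: x_pred=6.4880  r=-10.2780  x^+=3.0140  v^+=0.9507  a^+=0.0046
step 3: x_pred=4.1773  r=-8.1973  x^+=1.4066  v^+=-0.6160  a^+=-0.5021
step 4: x_pred=0.2815  r=2.4985  x^+=1.1260  v^+=-0.7493  a^+=-0.3477
step 5: x_pred=-0.0469  r=-0.8531  x^+=-0.3353  v^+=-1.3371  a^+=-0.4004
step 6: x_pred=-2.2645  r=7.5445  x^+=0.2855  v^+=-0.3785  a^+=0.0659

v_post = -0.3785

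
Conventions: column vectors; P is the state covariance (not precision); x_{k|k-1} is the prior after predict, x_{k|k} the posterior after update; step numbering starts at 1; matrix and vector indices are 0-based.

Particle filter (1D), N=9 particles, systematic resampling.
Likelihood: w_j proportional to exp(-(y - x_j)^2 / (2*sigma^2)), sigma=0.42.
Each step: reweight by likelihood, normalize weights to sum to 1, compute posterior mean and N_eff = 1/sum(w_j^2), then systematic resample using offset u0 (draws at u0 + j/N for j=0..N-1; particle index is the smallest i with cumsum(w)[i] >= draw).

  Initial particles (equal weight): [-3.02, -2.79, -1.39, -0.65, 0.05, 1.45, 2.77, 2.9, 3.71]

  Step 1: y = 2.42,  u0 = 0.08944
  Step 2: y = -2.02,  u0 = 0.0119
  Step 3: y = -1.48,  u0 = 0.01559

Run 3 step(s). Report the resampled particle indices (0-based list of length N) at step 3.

step 1: w=[0.0000, 0.0000, 0.0000, 0.0000, 0.0000, 0.0532, 0.5413, 0.3987, 0.0069]  mean=2.7580  Neff=2.1988  idx=[6, 6, 6, 6, 6, 7, 7, 7, 7]
step 2: w=[0.1956, 0.1956, 0.1956, 0.1956, 0.1956, 0.0055, 0.0055, 0.0055, 0.0055]  mean=2.7728  Neff=5.2227  idx=[0, 0, 1, 1, 2, 2, 3, 4, 4]
step 3: w=[0.1111, 0.1111, 0.1111, 0.1111, 0.1111, 0.1111, 0.1111, 0.1111, 0.1111]  mean=2.7700  Neff=9.0000  idx=[0, 1, 2, 3, 4, 5, 6, 7, 8]

resampled_idx = [0, 1, 2, 3, 4, 5, 6, 7, 8]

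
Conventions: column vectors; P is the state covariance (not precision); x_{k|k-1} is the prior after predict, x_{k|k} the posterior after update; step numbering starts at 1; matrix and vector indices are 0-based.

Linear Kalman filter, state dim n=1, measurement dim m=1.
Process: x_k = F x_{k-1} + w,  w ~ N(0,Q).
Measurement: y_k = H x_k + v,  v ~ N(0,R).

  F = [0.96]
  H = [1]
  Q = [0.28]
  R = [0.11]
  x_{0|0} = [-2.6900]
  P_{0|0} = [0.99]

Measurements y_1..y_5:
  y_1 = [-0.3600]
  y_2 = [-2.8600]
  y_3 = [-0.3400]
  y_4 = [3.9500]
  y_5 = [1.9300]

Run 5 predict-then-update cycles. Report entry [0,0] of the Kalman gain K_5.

step 1: x^-=[-2.5824]  P^-=[1.1924]  S=[1.3024]  K=[0.9155]  nu=[2.2224]  x^+=[-0.5477]  P^+=[0.1007]
step 2: x^-=[-0.5258]  P^-=[0.3728]  S=[0.4828]  K=[0.7722]  nu=[-2.3342]  x^+=[-2.3282]  P^+=[0.0849]
step 3: x^-=[-2.2351]  P^-=[0.3583]  S=[0.4683]  K=[0.7651]  nu=[1.8951]  x^+=[-0.7852]  P^+=[0.0842]
step 4: x^-=[-0.7537]  P^-=[0.3576]  S=[0.4676]  K=[0.7647]  nu=[4.7037]  x^+=[2.8434]  P^+=[0.0841]
step 5: x^-=[2.7296]  P^-=[0.3575]  S=[0.4675]  K=[0.7647]  nu=[-0.7996]  x^+=[2.1181]  P^+=[0.0841]

K[0,0] = 0.7647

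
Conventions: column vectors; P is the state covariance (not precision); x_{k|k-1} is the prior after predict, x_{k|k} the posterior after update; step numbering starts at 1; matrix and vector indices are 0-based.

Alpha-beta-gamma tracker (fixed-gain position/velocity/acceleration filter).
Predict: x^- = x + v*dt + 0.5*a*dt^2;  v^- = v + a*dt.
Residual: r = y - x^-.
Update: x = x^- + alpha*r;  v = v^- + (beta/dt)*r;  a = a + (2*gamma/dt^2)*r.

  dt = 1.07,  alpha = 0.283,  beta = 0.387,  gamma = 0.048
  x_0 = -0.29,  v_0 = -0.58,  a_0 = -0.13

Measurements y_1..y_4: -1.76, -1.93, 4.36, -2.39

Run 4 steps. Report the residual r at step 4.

step 1: x_pred=-0.9850  r=-0.7750  x^+=-1.2043  v^+=-0.9994  a^+=-0.1950
step 2: x_pred=-2.3853  r=0.4553  x^+=-2.2565  v^+=-1.0434  a^+=-0.1568
step 3: x_pred=-3.4626  r=7.8226  x^+=-1.2488  v^+=1.6182  a^+=0.4991
step 4: x_pred=0.7684  r=-3.1584  x^+=-0.1255  v^+=1.0099  a^+=0.2343

resid = -3.1584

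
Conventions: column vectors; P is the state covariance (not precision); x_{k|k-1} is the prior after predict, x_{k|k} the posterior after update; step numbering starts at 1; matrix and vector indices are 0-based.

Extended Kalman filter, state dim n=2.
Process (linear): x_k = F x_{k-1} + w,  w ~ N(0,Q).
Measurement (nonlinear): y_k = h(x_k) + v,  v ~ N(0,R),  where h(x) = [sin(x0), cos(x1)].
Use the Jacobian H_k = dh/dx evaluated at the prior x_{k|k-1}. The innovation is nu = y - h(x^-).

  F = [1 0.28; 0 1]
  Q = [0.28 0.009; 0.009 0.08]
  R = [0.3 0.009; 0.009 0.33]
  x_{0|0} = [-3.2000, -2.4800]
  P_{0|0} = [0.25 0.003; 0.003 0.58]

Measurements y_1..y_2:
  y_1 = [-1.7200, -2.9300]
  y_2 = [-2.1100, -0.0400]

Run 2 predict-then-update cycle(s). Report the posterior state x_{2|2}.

x_post = [-1.8634, -3.6956]

step 1: x^-=[-3.8944, -2.4800]  P^-=[0.5772 0.1744; 0.1744 0.6600]  H_jac=[-0.7298 0.0000; 0.0000 0.6144]  S=[0.6074 -0.0692; -0.0692 0.5791]  K=[-0.6817 0.1036; -0.1316 0.6845]  nu=[-2.4037, -2.1410]  x^+=[-2.4776, -3.6292]  P^+=[0.2789 0.0456; 0.0456 0.3657]
step 2: x^-=[-3.4938, -3.6292]  P^-=[0.6132 0.1570; 0.1570 0.4457]  H_jac=[-0.9386 0.0000; 0.0000 -0.4685]  S=[0.8402 0.0781; 0.0781 0.4278]  K=[-0.6806 -0.0478; -0.1323 -0.4639]  nu=[-2.4550, 0.8435]  x^+=[-1.8634, -3.6956]  P^+=[0.2180 0.0467; 0.0467 0.3293]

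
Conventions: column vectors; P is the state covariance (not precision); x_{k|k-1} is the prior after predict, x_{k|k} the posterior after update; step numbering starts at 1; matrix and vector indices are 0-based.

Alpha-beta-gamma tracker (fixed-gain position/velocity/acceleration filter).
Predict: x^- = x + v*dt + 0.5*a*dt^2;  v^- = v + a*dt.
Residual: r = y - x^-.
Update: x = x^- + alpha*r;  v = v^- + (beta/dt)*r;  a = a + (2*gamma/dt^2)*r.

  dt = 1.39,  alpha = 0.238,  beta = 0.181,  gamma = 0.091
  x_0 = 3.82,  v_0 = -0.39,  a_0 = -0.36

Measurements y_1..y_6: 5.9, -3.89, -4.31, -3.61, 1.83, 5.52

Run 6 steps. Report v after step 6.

step 1: x_pred=2.9301  r=2.9699  x^+=3.6370  v^+=-0.5037  a^+=-0.0802
step 2: x_pred=2.8593  r=-6.7493  x^+=1.2530  v^+=-1.4941  a^+=-0.7160
step 3: x_pred=-1.5155  r=-2.7945  x^+=-2.1806  v^+=-2.8532  a^+=-0.9793
step 4: x_pred=-7.0926  r=3.4826  x^+=-6.2637  v^+=-3.7609  a^+=-0.6512
step 5: x_pred=-12.1205  r=13.9505  x^+=-8.8003  v^+=-2.8495  a^+=0.6629
step 6: x_pred=-12.1207  r=17.6407  x^+=-7.9222  v^+=0.3690  a^+=2.3246

v_post = 0.3690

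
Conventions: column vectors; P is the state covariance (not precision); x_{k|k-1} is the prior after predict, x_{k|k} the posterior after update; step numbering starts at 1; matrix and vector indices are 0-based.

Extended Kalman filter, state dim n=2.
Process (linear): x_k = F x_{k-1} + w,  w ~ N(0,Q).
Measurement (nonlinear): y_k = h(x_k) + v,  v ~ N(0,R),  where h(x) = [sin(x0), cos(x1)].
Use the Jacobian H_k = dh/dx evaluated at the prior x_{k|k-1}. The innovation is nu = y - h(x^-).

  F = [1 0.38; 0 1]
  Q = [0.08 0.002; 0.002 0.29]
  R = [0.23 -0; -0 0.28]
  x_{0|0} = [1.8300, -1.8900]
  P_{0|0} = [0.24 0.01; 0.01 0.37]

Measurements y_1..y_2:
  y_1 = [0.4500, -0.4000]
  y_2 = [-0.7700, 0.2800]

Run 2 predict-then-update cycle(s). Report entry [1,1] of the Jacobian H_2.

step 1: x^-=[1.1118, -1.8900]  P^-=[0.3810 0.1526; 0.1526 0.6600]  H_jac=[0.4430 0.0000; 0.0000 0.9495]  S=[0.3048 0.0642; 0.0642 0.8750]  K=[0.5271 0.1269; 0.0721 0.7109]  nu=[-0.4465, -0.0862]  x^+=[0.8655, -1.9835]  P^+=[0.2737 0.0374; 0.0374 0.2096]
step 2: x^-=[0.1118, -1.9835]  P^-=[0.4124 0.1191; 0.1191 0.4996]  H_jac=[0.9938 0.0000; 0.0000 0.9161]  S=[0.6372 0.1084; 0.1084 0.6993]  K=[0.6332 0.0578; 0.0764 0.6427]  nu=[-0.8815, 0.6811]  x^+=[-0.4071, -1.6131]  P^+=[0.1466 0.0177; 0.0177 0.1964]

H_jac[1,1] = 0.9161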